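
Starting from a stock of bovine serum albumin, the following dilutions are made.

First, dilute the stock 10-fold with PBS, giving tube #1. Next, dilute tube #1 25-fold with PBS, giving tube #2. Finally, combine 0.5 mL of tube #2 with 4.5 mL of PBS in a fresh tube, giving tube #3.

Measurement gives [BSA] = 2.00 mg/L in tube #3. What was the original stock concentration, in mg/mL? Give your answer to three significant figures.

5.00 mg/mL

Step 1: 10-fold → factor 10
Step 2: 25-fold → factor 25
Step 3: 0.5 mL + 4.5 mL = 5 mL total → factor 5/0.5 = 10
Overall dilution factor = 10 × 25 × 10 = 2500
Stock = 2.00 mg/L × 2500 = 5000 mg/L = 5.00 mg/mL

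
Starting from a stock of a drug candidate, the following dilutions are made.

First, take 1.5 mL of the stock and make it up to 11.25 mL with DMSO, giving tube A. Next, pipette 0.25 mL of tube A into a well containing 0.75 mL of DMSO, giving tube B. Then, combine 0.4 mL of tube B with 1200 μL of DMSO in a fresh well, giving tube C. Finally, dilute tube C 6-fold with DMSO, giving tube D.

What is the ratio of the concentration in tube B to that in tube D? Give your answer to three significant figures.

24.0

Step 1: 1.5 mL brought to 11.25 mL → factor 11.25/1.5 = 7.5
Step 2: 0.25 mL + 0.75 mL = 1 mL total → factor 1/0.25 = 4
Step 3: 0.4 mL + 1200 μL = 1.6 mL total → factor 1.6/0.4 = 4
Step 4: 6-fold → factor 6
Dilution factor to tube B = 30; to tube D = 720
[tube B]/[tube D] = (factor to tube D)/(factor to tube B) = 720/30 = 24.0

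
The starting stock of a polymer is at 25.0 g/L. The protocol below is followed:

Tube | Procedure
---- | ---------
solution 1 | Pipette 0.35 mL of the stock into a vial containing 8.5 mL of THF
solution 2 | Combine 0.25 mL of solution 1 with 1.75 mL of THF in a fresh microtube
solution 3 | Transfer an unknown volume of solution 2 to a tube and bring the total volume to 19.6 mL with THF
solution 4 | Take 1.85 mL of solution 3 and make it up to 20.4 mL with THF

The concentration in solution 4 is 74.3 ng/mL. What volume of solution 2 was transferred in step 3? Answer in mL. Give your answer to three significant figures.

0.130 mL

Step 1: 0.35 mL + 8.5 mL = 8.85 mL total → factor 8.85/0.35 = 25.286
Step 2: 0.25 mL + 1.75 mL = 2 mL total → factor 2/0.25 = 8
Step 3: v brought to 19.6 mL → factor = 19.6 mL/v
Step 4: 1.85 mL brought to 20.4 mL → factor 20.4/1.85 = 11.027
Product of known-step factors = 2230.6
Overall factor = 25.0 g/L / (74.3 ng/mL) = 3.3647 × 10^5
Step-3 factor = 3.3647 × 10^5 / 2230.6 = 150.84
v = 19.6 mL / 150.84 = 0.130 mL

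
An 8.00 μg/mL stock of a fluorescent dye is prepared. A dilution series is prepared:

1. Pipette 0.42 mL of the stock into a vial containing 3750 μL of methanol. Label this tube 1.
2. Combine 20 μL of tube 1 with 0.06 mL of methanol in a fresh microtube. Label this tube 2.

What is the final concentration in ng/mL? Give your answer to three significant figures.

Step 1: 0.42 mL + 3750 μL = 4.17 mL total → factor 4.17/0.42 = 9.9286
Step 2: 20 μL + 0.06 mL = 80 μL total → factor 80/20 = 4
Overall dilution factor = 9.9286 × 4 = 39.714
Final = 8.00 μg/mL / 39.714 = 0.2014 μg/mL = 201 ng/mL

201 ng/mL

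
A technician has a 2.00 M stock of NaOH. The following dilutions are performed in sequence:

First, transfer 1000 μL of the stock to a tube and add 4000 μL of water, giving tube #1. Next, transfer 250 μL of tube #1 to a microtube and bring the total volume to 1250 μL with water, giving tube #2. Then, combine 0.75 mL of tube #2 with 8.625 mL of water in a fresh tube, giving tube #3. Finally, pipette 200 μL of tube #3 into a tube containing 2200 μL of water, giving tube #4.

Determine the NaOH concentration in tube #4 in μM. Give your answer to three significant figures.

533 μM

Step 1: 1000 μL + 4000 μL = 5000 μL total → factor 5000/1000 = 5
Step 2: 250 μL brought to 1250 μL → factor 1250/250 = 5
Step 3: 0.75 mL + 8.625 mL = 9.375 mL total → factor 9.375/0.75 = 12.5
Step 4: 200 μL + 2200 μL = 2400 μL total → factor 2400/200 = 12
Overall dilution factor = 5 × 5 × 12.5 × 12 = 3750
Final = 2.00 M / 3750 = 0.0005333 M = 533 μM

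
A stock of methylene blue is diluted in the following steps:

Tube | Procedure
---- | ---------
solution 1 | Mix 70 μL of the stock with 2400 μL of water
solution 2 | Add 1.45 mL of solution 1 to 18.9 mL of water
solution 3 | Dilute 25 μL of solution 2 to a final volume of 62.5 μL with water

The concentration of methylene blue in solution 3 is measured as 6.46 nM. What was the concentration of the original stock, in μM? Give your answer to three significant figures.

Step 1: 70 μL + 2400 μL = 2470 μL total → factor 2470/70 = 35.286
Step 2: 1.45 mL + 18.9 mL = 20.35 mL total → factor 20.35/1.45 = 14.034
Step 3: 25 μL brought to 62.5 μL → factor 62.5/25 = 2.5
Overall dilution factor = 35.286 × 14.034 × 2.5 = 1238
Stock = 6.46 nM × 1238 = 7998 nM = 8.00 μM

8.00 μM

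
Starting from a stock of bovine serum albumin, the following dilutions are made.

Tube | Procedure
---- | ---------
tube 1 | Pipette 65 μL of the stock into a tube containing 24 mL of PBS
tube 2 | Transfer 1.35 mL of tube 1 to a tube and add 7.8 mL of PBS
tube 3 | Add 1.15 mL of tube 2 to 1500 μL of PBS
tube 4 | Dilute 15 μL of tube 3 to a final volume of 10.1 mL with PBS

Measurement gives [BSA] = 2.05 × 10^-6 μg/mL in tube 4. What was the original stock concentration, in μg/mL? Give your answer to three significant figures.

Step 1: 65 μL + 24 mL = 24065 μL total → factor 24065/65 = 370.23
Step 2: 1.35 mL + 7.8 mL = 9.15 mL total → factor 9.15/1.35 = 6.7778
Step 3: 1.15 mL + 1500 μL = 2.65 mL total → factor 2.65/1.15 = 2.3043
Step 4: 15 μL brought to 10.1 mL → factor 10100/15 = 673.33
Overall dilution factor = 370.23 × 6.7778 × 2.3043 × 673.33 = 3.8935 × 10^6
Stock = 2.05 × 10^-6 μg/mL × 3.8935 × 10^6 = 7.98 μg/mL

7.98 μg/mL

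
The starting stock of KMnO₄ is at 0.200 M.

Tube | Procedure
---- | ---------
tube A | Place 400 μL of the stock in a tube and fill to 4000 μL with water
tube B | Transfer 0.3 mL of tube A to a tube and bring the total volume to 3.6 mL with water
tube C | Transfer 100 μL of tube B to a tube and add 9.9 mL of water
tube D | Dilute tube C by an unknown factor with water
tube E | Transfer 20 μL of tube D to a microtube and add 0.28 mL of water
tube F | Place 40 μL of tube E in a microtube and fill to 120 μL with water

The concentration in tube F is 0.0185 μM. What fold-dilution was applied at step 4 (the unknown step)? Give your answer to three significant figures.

Step 1: 400 μL brought to 4000 μL → factor 4000/400 = 10
Step 2: 0.3 mL brought to 3.6 mL → factor 3.6/0.3 = 12
Step 3: 100 μL + 9.9 mL = 10000 μL total → factor 10000/100 = 100
Step 4: unknown factor x
Step 5: 20 μL + 0.28 mL = 300 μL total → factor 300/20 = 15
Step 6: 40 μL brought to 120 μL → factor 120/40 = 3
Product of known-step factors = 5.4 × 10^5
Overall factor = 0.200 M / (0.0185 μM) = 1.0811 × 10^7
x = 1.0811 × 10^7 / 5.4 × 10^5 = 20.0

20.0-fold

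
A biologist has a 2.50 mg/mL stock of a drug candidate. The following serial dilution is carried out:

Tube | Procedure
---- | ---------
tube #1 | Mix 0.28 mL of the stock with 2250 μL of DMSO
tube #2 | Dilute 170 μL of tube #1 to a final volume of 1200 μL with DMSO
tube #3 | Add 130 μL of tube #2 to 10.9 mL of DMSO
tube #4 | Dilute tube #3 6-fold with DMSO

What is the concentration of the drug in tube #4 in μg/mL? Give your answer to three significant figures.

0.0770 μg/mL

Step 1: 0.28 mL + 2250 μL = 2.53 mL total → factor 2.53/0.28 = 9.0357
Step 2: 170 μL brought to 1200 μL → factor 1200/170 = 7.0588
Step 3: 130 μL + 10.9 mL = 11030 μL total → factor 11030/130 = 84.846
Step 4: 6-fold → factor 6
Overall dilution factor = 9.0357 × 7.0588 × 84.846 × 6 = 32470
Final = 2.50 mg/mL / 32470 = 7.699 × 10^-5 mg/mL = 0.0770 μg/mL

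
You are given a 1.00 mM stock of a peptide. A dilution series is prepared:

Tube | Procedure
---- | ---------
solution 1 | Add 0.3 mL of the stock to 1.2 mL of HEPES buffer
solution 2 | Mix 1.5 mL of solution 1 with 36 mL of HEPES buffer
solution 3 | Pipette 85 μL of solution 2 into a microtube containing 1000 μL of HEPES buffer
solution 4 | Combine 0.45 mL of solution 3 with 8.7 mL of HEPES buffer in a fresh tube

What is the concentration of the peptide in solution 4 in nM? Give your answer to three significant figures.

Step 1: 0.3 mL + 1.2 mL = 1.5 mL total → factor 1.5/0.3 = 5
Step 2: 1.5 mL + 36 mL = 37.5 mL total → factor 37.5/1.5 = 25
Step 3: 85 μL + 1000 μL = 1085 μL total → factor 1085/85 = 12.765
Step 4: 0.45 mL + 8.7 mL = 9.15 mL total → factor 9.15/0.45 = 20.333
Overall dilution factor = 5 × 25 × 12.765 × 20.333 = 32444
Final = 1.00 mM / 32444 = 3.082 × 10^-5 mM = 30.8 nM

30.8 nM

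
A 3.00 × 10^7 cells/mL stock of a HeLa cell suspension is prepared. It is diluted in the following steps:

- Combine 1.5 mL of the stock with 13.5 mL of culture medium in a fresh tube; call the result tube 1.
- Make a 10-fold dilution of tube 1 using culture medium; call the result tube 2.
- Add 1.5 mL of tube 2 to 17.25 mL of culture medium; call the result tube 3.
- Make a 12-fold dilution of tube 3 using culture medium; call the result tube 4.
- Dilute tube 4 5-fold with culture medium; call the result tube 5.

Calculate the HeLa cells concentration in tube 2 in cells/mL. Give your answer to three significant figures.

3.00 × 10^5 cells/mL

Step 1: 1.5 mL + 13.5 mL = 15 mL total → factor 15/1.5 = 10
Step 2: 10-fold → factor 10
Dilution factor through tube 2 = 10 × 10 = 100
[tube 2] = 3.00 × 10^7 cells/mL / 100 = 3.00 × 10^5 cells/mL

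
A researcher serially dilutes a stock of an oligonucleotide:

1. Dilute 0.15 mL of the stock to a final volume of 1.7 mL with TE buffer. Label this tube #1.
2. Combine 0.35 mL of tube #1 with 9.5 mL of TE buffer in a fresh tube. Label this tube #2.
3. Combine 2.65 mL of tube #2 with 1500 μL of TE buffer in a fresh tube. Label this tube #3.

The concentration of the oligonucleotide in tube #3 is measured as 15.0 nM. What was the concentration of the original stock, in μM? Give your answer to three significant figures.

Step 1: 0.15 mL brought to 1.7 mL → factor 1.7/0.15 = 11.333
Step 2: 0.35 mL + 9.5 mL = 9.85 mL total → factor 9.85/0.35 = 28.143
Step 3: 2.65 mL + 1500 μL = 4.15 mL total → factor 4.15/2.65 = 1.566
Overall dilution factor = 11.333 × 28.143 × 1.566 = 499.49
Stock = 15.0 nM × 499.49 = 7492 nM = 7.49 μM

7.49 μM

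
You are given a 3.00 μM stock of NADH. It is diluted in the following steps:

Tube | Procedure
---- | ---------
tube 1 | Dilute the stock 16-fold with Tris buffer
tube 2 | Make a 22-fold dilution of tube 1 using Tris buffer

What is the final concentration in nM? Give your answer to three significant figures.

8.52 nM

Step 1: 16-fold → factor 16
Step 2: 22-fold → factor 22
Overall dilution factor = 16 × 22 = 352
Final = 3.00 μM / 352 = 0.008523 μM = 8.52 nM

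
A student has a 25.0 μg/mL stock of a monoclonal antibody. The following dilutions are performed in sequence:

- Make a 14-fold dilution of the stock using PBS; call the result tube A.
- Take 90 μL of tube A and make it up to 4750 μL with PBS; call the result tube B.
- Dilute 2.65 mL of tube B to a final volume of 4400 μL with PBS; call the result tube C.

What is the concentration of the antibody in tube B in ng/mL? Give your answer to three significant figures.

33.8 ng/mL

Step 1: 14-fold → factor 14
Step 2: 90 μL brought to 4750 μL → factor 4750/90 = 52.778
Dilution factor through tube B = 14 × 52.778 = 738.89
[tube B] = 25.0 μg/mL / 738.89 = 0.03383 μg/mL = 33.8 ng/mL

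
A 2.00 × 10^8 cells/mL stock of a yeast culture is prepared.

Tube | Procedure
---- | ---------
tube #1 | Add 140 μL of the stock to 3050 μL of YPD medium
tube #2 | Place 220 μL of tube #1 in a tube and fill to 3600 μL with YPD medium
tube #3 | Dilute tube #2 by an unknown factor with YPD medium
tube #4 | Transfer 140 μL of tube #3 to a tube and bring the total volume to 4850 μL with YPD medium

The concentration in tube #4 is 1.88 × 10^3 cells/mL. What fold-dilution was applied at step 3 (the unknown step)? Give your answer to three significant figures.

Step 1: 140 μL + 3050 μL = 3190 μL total → factor 3190/140 = 22.786
Step 2: 220 μL brought to 3600 μL → factor 3600/220 = 16.364
Step 3: unknown factor x
Step 4: 140 μL brought to 4850 μL → factor 4850/140 = 34.643
Product of known-step factors = 12917
Overall factor = 2.00 × 10^8 cells/mL / (1.88 × 10^3 cells/mL) = 1.0638 × 10^5
x = 1.0638 × 10^5 / 12917 = 8.24

8.24-fold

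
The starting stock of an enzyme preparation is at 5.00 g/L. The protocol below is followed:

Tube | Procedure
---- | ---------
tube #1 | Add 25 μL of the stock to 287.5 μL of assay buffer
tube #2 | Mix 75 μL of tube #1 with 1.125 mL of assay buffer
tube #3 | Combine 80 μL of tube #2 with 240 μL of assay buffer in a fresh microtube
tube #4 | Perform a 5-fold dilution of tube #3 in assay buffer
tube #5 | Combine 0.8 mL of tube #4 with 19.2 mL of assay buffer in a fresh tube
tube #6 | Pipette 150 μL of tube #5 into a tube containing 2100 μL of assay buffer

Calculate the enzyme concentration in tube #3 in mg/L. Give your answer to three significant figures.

6.25 mg/L

Step 1: 25 μL + 287.5 μL = 312.5 μL total → factor 312.5/25 = 12.5
Step 2: 75 μL + 1.125 mL = 1200 μL total → factor 1200/75 = 16
Step 3: 80 μL + 240 μL = 320 μL total → factor 320/80 = 4
Dilution factor through tube #3 = 12.5 × 16 × 4 = 800
[tube #3] = 5.00 g/L / 800 = 0.006250 g/L = 6.25 mg/L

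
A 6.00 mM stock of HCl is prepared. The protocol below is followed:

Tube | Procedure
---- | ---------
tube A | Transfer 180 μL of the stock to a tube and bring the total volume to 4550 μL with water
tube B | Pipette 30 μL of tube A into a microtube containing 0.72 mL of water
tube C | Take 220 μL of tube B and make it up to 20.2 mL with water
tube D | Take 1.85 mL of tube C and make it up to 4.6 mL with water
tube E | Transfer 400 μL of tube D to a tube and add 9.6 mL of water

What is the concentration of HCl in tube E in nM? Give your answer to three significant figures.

Step 1: 180 μL brought to 4550 μL → factor 4550/180 = 25.278
Step 2: 30 μL + 0.72 mL = 750 μL total → factor 750/30 = 25
Step 3: 220 μL brought to 20.2 mL → factor 20200/220 = 91.818
Step 4: 1.85 mL brought to 4.6 mL → factor 4.6/1.85 = 2.4865
Step 5: 400 μL + 9.6 mL = 10000 μL total → factor 10000/400 = 25
Overall dilution factor = 25.278 × 25 × 91.818 × 2.4865 × 25 = 3.6069 × 10^6
Final = 6.00 mM / 3.6069 × 10^6 = 1.663 × 10^-6 mM = 1.66 nM

1.66 nM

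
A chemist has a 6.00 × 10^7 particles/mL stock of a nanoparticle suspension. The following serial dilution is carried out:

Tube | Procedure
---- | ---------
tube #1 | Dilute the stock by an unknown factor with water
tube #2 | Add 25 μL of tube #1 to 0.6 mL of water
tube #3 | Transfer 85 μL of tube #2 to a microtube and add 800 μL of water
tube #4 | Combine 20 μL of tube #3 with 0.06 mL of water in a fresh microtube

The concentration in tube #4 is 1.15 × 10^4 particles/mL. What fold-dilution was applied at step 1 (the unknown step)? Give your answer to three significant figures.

5.01-fold

Step 1: unknown factor x
Step 2: 25 μL + 0.6 mL = 625 μL total → factor 625/25 = 25
Step 3: 85 μL + 800 μL = 885 μL total → factor 885/85 = 10.412
Step 4: 20 μL + 0.06 mL = 80 μL total → factor 80/20 = 4
Product of known-step factors = 1041.2
Overall factor = 6.00 × 10^7 particles/mL / (1.15 × 10^4 particles/mL) = 5217.4
x = 5217.4 / 1041.2 = 5.01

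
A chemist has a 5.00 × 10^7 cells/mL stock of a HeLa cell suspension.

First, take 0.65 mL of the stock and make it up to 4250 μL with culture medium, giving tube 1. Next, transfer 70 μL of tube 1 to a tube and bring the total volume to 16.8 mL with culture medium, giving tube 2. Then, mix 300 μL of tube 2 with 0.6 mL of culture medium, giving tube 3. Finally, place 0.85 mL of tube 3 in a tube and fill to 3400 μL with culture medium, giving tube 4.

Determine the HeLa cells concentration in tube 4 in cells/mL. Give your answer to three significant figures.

Step 1: 0.65 mL brought to 4250 μL → factor 4.25/0.65 = 6.5385
Step 2: 70 μL brought to 16.8 mL → factor 16800/70 = 240
Step 3: 300 μL + 0.6 mL = 900 μL total → factor 900/300 = 3
Step 4: 0.85 mL brought to 3400 μL → factor 3.4/0.85 = 4
Overall dilution factor = 6.5385 × 240 × 3 × 4 = 18831
Final = 5.00 × 10^7 cells/mL / 18831 = 2.66 × 10^3 cells/mL

2.66 × 10^3 cells/mL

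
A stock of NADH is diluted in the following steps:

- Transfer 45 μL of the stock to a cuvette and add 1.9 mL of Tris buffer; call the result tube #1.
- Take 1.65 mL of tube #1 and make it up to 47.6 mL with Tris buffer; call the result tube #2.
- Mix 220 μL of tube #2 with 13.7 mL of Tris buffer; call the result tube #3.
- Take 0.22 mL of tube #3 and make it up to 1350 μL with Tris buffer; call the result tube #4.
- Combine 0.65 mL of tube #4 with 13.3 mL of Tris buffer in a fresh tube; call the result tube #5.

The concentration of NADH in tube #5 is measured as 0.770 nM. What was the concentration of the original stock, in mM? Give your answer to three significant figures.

8.00 mM

Step 1: 45 μL + 1.9 mL = 1945 μL total → factor 1945/45 = 43.222
Step 2: 1.65 mL brought to 47.6 mL → factor 47.6/1.65 = 28.848
Step 3: 220 μL + 13.7 mL = 13920 μL total → factor 13920/220 = 63.273
Step 4: 0.22 mL brought to 1350 μL → factor 1.35/0.22 = 6.1364
Step 5: 0.65 mL + 13.3 mL = 13.95 mL total → factor 13.95/0.65 = 21.462
Overall dilution factor = 43.222 × 28.848 × 63.273 × 6.1364 × 21.462 = 1.039 × 10^7
Stock = 0.770 nM × 1.039 × 10^7 = 8.000 × 10^6 nM = 8.00 mM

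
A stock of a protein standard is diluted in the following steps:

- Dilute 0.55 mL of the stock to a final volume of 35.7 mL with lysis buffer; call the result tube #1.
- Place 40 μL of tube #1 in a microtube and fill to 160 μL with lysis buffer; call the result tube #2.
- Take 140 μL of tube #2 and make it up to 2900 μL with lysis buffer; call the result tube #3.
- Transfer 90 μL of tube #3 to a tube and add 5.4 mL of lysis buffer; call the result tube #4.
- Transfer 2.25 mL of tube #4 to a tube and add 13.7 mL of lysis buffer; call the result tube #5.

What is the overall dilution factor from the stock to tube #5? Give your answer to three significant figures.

2.33 × 10^6

Step 1: 0.55 mL brought to 35.7 mL → factor 35.7/0.55 = 64.909
Step 2: 40 μL brought to 160 μL → factor 160/40 = 4
Step 3: 140 μL brought to 2900 μL → factor 2900/140 = 20.714
Step 4: 90 μL + 5.4 mL = 5490 μL total → factor 5490/90 = 61
Step 5: 2.25 mL + 13.7 mL = 15.95 mL total → factor 15.95/2.25 = 7.0889
Overall dilution factor = 64.909 × 4 × 20.714 × 61 × 7.0889 = 2.3256 × 10^6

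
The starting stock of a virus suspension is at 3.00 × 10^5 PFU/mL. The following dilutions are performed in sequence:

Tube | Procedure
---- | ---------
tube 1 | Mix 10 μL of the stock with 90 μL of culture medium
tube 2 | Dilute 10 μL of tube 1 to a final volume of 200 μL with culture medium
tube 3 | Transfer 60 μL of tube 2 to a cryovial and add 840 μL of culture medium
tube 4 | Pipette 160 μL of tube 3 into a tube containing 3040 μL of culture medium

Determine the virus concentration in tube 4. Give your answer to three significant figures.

5.00 PFU/mL

Step 1: 10 μL + 90 μL = 100 μL total → factor 100/10 = 10
Step 2: 10 μL brought to 200 μL → factor 200/10 = 20
Step 3: 60 μL + 840 μL = 900 μL total → factor 900/60 = 15
Step 4: 160 μL + 3040 μL = 3200 μL total → factor 3200/160 = 20
Overall dilution factor = 10 × 20 × 15 × 20 = 60000
Final = 3.00 × 10^5 PFU/mL / 60000 = 5.00 PFU/mL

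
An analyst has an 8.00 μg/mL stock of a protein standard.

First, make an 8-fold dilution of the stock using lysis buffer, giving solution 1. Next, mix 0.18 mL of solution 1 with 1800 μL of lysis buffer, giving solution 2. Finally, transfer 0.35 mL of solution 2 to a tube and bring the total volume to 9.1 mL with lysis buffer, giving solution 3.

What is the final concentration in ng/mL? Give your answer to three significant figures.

3.50 ng/mL

Step 1: 8-fold → factor 8
Step 2: 0.18 mL + 1800 μL = 1.98 mL total → factor 1.98/0.18 = 11
Step 3: 0.35 mL brought to 9.1 mL → factor 9.1/0.35 = 26
Overall dilution factor = 8 × 11 × 26 = 2288
Final = 8.00 μg/mL / 2288 = 0.003497 μg/mL = 3.50 ng/mL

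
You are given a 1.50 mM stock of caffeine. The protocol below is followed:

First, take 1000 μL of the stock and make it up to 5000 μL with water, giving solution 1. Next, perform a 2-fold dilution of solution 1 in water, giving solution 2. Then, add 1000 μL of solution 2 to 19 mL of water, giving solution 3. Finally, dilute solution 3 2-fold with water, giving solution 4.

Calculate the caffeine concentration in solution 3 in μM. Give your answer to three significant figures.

Step 1: 1000 μL brought to 5000 μL → factor 5000/1000 = 5
Step 2: 2-fold → factor 2
Step 3: 1000 μL + 19 mL = 20000 μL total → factor 20000/1000 = 20
Dilution factor through solution 3 = 5 × 2 × 20 = 200
[solution 3] = 1.50 mM / 200 = 0.007500 mM = 7.50 μM

7.50 μM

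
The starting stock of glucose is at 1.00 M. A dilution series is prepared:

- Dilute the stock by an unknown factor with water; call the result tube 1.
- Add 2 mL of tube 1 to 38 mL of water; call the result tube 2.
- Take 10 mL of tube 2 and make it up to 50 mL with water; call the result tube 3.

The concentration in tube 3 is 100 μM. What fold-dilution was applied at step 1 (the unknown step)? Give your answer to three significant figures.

100-fold

Step 1: unknown factor x
Step 2: 2 mL + 38 mL = 40 mL total → factor 40/2 = 20
Step 3: 10 mL brought to 50 mL → factor 50/10 = 5
Product of known-step factors = 100
Overall factor = 1.00 M / (100 μM) = 10000
x = 10000 / 100 = 100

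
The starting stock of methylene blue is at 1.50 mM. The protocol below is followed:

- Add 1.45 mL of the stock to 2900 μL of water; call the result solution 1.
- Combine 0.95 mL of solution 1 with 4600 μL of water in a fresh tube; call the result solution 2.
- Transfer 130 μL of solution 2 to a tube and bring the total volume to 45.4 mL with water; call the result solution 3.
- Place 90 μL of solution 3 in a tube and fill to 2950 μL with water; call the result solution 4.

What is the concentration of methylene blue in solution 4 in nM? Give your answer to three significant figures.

Step 1: 1.45 mL + 2900 μL = 4.35 mL total → factor 4.35/1.45 = 3
Step 2: 0.95 mL + 4600 μL = 5.55 mL total → factor 5.55/0.95 = 5.8421
Step 3: 130 μL brought to 45.4 mL → factor 45400/130 = 349.23
Step 4: 90 μL brought to 2950 μL → factor 2950/90 = 32.778
Overall dilution factor = 3 × 5.8421 × 349.23 × 32.778 = 2.0062 × 10^5
Final = 1.50 mM / 2.0062 × 10^5 = 7.477 × 10^-6 mM = 7.48 nM

7.48 nM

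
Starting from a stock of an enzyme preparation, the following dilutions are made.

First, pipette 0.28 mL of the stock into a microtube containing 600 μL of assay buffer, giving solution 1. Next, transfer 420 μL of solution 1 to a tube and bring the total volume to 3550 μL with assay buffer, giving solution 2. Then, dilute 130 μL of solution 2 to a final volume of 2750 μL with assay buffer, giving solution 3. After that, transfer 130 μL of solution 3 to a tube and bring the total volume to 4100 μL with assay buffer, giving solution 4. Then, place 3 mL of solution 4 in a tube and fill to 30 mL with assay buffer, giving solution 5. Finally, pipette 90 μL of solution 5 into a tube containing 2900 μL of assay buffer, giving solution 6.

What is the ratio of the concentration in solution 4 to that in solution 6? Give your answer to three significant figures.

332

Step 1: 0.28 mL + 600 μL = 0.88 mL total → factor 0.88/0.28 = 3.1429
Step 2: 420 μL brought to 3550 μL → factor 3550/420 = 8.4524
Step 3: 130 μL brought to 2750 μL → factor 2750/130 = 21.154
Step 4: 130 μL brought to 4100 μL → factor 4100/130 = 31.538
Step 5: 3 mL brought to 30 mL → factor 30/3 = 10
Step 6: 90 μL + 2900 μL = 2990 μL total → factor 2990/90 = 33.222
Dilution factor to solution 4 = 17723; to solution 6 = 5.8879 × 10^6
[solution 4]/[solution 6] = (factor to solution 6)/(factor to solution 4) = 5.8879 × 10^6/17723 = 332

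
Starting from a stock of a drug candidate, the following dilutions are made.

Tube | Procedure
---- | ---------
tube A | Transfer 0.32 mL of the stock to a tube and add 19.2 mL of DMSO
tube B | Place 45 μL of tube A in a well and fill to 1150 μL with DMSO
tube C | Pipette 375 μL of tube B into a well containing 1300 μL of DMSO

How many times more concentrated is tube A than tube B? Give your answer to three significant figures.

25.6

Step 1: 0.32 mL + 19.2 mL = 19.52 mL total → factor 19.52/0.32 = 61
Step 2: 45 μL brought to 1150 μL → factor 1150/45 = 25.556
Dilution factor to tube A = 61; to tube B = 1558.9
[tube A]/[tube B] = (factor to tube B)/(factor to tube A) = 1558.9/61 = 25.6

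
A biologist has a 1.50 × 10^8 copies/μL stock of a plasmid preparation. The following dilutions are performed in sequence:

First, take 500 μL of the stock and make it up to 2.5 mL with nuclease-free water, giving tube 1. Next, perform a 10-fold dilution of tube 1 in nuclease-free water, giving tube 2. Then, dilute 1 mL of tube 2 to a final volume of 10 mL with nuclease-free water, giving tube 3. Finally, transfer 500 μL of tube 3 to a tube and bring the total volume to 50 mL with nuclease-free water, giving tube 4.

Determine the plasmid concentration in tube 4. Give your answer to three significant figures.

Step 1: 500 μL brought to 2.5 mL → factor 2500/500 = 5
Step 2: 10-fold → factor 10
Step 3: 1 mL brought to 10 mL → factor 10/1 = 10
Step 4: 500 μL brought to 50 mL → factor 50000/500 = 100
Overall dilution factor = 5 × 10 × 10 × 100 = 50000
Final = 1.50 × 10^8 copies/μL / 50000 = 3.00 × 10^3 copies/μL

3.00 × 10^3 copies/μL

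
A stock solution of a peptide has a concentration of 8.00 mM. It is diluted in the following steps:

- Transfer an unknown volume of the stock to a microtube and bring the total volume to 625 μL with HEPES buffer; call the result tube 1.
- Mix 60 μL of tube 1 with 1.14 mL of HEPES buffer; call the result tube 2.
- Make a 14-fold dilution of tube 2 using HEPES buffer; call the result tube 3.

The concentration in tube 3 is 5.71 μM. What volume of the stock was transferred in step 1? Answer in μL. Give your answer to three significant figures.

Step 1: v brought to 625 μL → factor = 625 μL/v
Step 2: 60 μL + 1.14 mL = 1200 μL total → factor 1200/60 = 20
Step 3: 14-fold → factor 14
Product of known-step factors = 280
Overall factor = 8.00 mM / (5.71 μM) = 1401.1
Step-1 factor = 1401.1 / 280 = 5.0038
v = 625 μL / 5.0038 = 125 μL

125 μL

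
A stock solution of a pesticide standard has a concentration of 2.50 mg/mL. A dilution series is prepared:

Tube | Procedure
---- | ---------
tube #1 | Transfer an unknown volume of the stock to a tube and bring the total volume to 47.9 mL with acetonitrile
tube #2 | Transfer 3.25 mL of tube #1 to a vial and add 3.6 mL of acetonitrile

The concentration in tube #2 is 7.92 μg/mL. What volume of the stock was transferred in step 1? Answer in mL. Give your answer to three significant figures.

0.320 mL

Step 1: v brought to 47.9 mL → factor = 47.9 mL/v
Step 2: 3.25 mL + 3.6 mL = 6.85 mL total → factor 6.85/3.25 = 2.1077
Product of known-step factors = 2.1077
Overall factor = 2.50 mg/mL / (7.92 μg/mL) = 315.66
Step-1 factor = 315.66 / 2.1077 = 149.76
v = 47.9 mL / 149.76 = 0.320 mL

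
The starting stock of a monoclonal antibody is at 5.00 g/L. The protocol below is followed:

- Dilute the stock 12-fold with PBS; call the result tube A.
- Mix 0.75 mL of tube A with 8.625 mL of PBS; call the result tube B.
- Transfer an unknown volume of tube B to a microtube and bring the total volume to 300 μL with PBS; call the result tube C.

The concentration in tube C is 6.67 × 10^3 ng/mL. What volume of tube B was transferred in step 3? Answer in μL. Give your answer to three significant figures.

60.0 μL

Step 1: 12-fold → factor 12
Step 2: 0.75 mL + 8.625 mL = 9.375 mL total → factor 9.375/0.75 = 12.5
Step 3: v brought to 300 μL → factor = 300 μL/v
Product of known-step factors = 150
Overall factor = 5.00 g/L / (6.67 × 10^3 ng/mL) = 749.63
Step-3 factor = 749.63 / 150 = 4.9975
v = 300 μL / 4.9975 = 60.0 μL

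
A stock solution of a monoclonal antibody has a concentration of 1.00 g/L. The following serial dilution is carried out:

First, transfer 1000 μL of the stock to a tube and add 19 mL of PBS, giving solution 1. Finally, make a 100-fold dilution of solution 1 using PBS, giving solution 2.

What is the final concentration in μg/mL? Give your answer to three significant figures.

0.500 μg/mL

Step 1: 1000 μL + 19 mL = 20000 μL total → factor 20000/1000 = 20
Step 2: 100-fold → factor 100
Overall dilution factor = 20 × 100 = 2000
Final = 1.00 g/L / 2000 = 0.0005000 g/L = 0.500 μg/mL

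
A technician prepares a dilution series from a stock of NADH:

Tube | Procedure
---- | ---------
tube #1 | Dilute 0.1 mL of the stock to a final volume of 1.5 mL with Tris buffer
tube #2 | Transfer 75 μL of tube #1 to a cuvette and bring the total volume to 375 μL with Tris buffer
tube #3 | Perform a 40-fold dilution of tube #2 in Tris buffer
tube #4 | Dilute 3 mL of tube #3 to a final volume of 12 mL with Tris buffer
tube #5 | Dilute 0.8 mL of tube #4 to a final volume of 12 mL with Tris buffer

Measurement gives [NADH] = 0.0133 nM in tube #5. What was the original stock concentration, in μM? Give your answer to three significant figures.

2.39 μM

Step 1: 0.1 mL brought to 1.5 mL → factor 1.5/0.1 = 15
Step 2: 75 μL brought to 375 μL → factor 375/75 = 5
Step 3: 40-fold → factor 40
Step 4: 3 mL brought to 12 mL → factor 12/3 = 4
Step 5: 0.8 mL brought to 12 mL → factor 12/0.8 = 15
Overall dilution factor = 15 × 5 × 40 × 4 × 15 = 1.8 × 10^5
Stock = 0.0133 nM × 1.8 × 10^5 = 2394 nM = 2.39 μM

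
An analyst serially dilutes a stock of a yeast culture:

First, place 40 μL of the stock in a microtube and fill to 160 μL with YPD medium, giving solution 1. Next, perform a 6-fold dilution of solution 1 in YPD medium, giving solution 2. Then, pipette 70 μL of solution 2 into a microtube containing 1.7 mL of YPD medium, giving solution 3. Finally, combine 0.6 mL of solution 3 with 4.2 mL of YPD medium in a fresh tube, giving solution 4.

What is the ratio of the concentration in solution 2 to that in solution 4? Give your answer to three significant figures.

202

Step 1: 40 μL brought to 160 μL → factor 160/40 = 4
Step 2: 6-fold → factor 6
Step 3: 70 μL + 1.7 mL = 1770 μL total → factor 1770/70 = 25.286
Step 4: 0.6 mL + 4.2 mL = 4.8 mL total → factor 4.8/0.6 = 8
Dilution factor to solution 2 = 24; to solution 4 = 4854.9
[solution 2]/[solution 4] = (factor to solution 4)/(factor to solution 2) = 4854.9/24 = 202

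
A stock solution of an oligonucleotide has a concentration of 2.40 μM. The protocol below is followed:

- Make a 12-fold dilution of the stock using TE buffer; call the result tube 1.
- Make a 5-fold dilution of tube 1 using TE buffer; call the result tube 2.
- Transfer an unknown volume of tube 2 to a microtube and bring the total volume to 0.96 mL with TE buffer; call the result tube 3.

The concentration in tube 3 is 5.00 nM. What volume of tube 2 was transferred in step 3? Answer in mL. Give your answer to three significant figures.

0.120 mL

Step 1: 12-fold → factor 12
Step 2: 5-fold → factor 5
Step 3: v brought to 0.96 mL → factor = 0.96 mL/v
Product of known-step factors = 60
Overall factor = 2.40 μM / (5.00 nM) = 480
Step-3 factor = 480 / 60 = 8
v = 0.96 mL / 8 = 0.120 mL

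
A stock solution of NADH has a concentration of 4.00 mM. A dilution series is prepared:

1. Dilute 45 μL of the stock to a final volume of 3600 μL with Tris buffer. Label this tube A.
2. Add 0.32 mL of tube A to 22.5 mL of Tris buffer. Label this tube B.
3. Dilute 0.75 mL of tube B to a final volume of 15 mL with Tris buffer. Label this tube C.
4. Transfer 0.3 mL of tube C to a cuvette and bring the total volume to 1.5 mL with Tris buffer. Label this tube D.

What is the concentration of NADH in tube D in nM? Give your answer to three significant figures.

7.01 nM

Step 1: 45 μL brought to 3600 μL → factor 3600/45 = 80
Step 2: 0.32 mL + 22.5 mL = 22.82 mL total → factor 22.82/0.32 = 71.312
Step 3: 0.75 mL brought to 15 mL → factor 15/0.75 = 20
Step 4: 0.3 mL brought to 1.5 mL → factor 1.5/0.3 = 5
Overall dilution factor = 80 × 71.312 × 20 × 5 = 5.705 × 10^5
Final = 4.00 mM / 5.705 × 10^5 = 7.011 × 10^-6 mM = 7.01 nM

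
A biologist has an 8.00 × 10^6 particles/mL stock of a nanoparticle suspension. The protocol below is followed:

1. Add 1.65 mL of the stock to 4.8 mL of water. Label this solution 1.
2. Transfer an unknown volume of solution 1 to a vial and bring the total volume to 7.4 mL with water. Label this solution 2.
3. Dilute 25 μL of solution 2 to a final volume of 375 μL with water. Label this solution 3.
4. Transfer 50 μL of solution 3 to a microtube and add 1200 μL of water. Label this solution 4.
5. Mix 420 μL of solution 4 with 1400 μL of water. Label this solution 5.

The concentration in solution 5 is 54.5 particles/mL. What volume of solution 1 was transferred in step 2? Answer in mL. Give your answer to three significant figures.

Step 1: 1.65 mL + 4.8 mL = 6.45 mL total → factor 6.45/1.65 = 3.9091
Step 2: v brought to 7.4 mL → factor = 7.4 mL/v
Step 3: 25 μL brought to 375 μL → factor 375/25 = 15
Step 4: 50 μL + 1200 μL = 1250 μL total → factor 1250/50 = 25
Step 5: 420 μL + 1400 μL = 1820 μL total → factor 1820/420 = 4.3333
Product of known-step factors = 6352.3
Overall factor = 8.00 × 10^6 particles/mL / (54.5 particles/mL) = 1.4679 × 10^5
Step-2 factor = 1.4679 × 10^5 / 6352.3 = 23.108
v = 7.4 mL / 23.108 = 0.320 mL

0.320 mL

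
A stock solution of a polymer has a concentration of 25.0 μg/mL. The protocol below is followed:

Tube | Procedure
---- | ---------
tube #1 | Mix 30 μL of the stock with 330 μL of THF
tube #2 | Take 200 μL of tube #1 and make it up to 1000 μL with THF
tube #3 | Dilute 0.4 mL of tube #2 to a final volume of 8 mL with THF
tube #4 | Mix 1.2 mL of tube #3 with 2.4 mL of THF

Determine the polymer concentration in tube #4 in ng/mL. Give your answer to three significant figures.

6.94 ng/mL

Step 1: 30 μL + 330 μL = 360 μL total → factor 360/30 = 12
Step 2: 200 μL brought to 1000 μL → factor 1000/200 = 5
Step 3: 0.4 mL brought to 8 mL → factor 8/0.4 = 20
Step 4: 1.2 mL + 2.4 mL = 3.6 mL total → factor 3.6/1.2 = 3
Overall dilution factor = 12 × 5 × 20 × 3 = 3600
Final = 25.0 μg/mL / 3600 = 0.006944 μg/mL = 6.94 ng/mL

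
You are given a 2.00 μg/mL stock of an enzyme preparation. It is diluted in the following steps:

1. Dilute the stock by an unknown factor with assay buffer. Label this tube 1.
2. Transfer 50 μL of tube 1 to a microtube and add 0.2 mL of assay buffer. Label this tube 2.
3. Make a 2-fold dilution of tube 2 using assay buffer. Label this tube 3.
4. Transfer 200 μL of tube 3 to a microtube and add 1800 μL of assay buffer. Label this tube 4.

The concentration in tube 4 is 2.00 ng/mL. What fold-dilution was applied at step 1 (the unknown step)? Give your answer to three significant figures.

Step 1: unknown factor x
Step 2: 50 μL + 0.2 mL = 250 μL total → factor 250/50 = 5
Step 3: 2-fold → factor 2
Step 4: 200 μL + 1800 μL = 2000 μL total → factor 2000/200 = 10
Product of known-step factors = 100
Overall factor = 2.00 μg/mL / (2.00 ng/mL) = 1000
x = 1000 / 100 = 10.0

10.0-fold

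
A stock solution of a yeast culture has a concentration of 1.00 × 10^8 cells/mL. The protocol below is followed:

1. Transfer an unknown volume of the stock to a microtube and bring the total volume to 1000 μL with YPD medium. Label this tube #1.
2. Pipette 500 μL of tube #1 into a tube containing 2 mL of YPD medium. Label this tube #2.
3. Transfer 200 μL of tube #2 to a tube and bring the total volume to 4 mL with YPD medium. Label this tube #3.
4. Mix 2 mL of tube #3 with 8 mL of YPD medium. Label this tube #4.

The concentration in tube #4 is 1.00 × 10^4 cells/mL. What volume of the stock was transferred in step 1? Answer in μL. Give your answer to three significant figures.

Step 1: v brought to 1000 μL → factor = 1000 μL/v
Step 2: 500 μL + 2 mL = 2500 μL total → factor 2500/500 = 5
Step 3: 200 μL brought to 4 mL → factor 4000/200 = 20
Step 4: 2 mL + 8 mL = 10 mL total → factor 10/2 = 5
Product of known-step factors = 500
Overall factor = 1.00 × 10^8 cells/mL / (1.00 × 10^4 cells/mL) = 10000
Step-1 factor = 10000 / 500 = 20
v = 1000 μL / 20 = 50.0 μL

50.0 μL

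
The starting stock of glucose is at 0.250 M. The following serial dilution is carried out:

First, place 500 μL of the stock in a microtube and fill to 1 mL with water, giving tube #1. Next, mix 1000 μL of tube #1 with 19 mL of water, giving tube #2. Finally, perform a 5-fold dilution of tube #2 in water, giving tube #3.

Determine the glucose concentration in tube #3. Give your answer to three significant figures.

Step 1: 500 μL brought to 1 mL → factor 1000/500 = 2
Step 2: 1000 μL + 19 mL = 20000 μL total → factor 20000/1000 = 20
Step 3: 5-fold → factor 5
Overall dilution factor = 2 × 20 × 5 = 200
Final = 0.250 M / 200 = 0.00125 M

0.00125 M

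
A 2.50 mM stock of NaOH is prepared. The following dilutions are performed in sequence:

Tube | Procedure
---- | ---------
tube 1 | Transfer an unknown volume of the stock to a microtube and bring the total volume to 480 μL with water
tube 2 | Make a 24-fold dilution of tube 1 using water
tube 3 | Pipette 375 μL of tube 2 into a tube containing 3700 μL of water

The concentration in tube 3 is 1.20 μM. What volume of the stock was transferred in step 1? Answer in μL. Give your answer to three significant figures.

Step 1: v brought to 480 μL → factor = 480 μL/v
Step 2: 24-fold → factor 24
Step 3: 375 μL + 3700 μL = 4075 μL total → factor 4075/375 = 10.867
Product of known-step factors = 260.8
Overall factor = 2.50 mM / (1.20 μM) = 2083.3
Step-1 factor = 2083.3 / 260.8 = 7.9882
v = 480 μL / 7.9882 = 60.1 μL

60.1 μL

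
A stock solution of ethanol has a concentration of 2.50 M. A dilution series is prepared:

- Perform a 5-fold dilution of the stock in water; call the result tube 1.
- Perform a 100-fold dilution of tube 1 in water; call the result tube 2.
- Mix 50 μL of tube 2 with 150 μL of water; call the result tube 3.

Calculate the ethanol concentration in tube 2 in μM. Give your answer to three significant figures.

Step 1: 5-fold → factor 5
Step 2: 100-fold → factor 100
Dilution factor through tube 2 = 5 × 100 = 500
[tube 2] = 2.50 M / 500 = 0.005000 M = 5.00 × 10^3 μM

5.00 × 10^3 μM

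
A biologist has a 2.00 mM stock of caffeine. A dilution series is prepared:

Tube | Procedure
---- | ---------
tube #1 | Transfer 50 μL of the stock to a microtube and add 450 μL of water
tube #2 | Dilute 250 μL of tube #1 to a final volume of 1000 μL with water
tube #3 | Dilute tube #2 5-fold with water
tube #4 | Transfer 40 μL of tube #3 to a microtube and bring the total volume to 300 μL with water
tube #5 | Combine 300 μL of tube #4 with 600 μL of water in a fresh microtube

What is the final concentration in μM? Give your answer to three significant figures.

0.444 μM

Step 1: 50 μL + 450 μL = 500 μL total → factor 500/50 = 10
Step 2: 250 μL brought to 1000 μL → factor 1000/250 = 4
Step 3: 5-fold → factor 5
Step 4: 40 μL brought to 300 μL → factor 300/40 = 7.5
Step 5: 300 μL + 600 μL = 900 μL total → factor 900/300 = 3
Overall dilution factor = 10 × 4 × 5 × 7.5 × 3 = 4500
Final = 2.00 mM / 4500 = 0.0004444 mM = 0.444 μM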